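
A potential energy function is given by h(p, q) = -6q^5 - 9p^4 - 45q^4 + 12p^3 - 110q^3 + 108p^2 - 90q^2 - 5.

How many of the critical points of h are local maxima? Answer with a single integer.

4

h separates as a function of p plus a function of q, so ∇h=0 decouples.
∂h/∂p = -36p(p - 3)(p + 2) = 0 at p ∈ {-2, 0, 3}; ∂h/∂q = -30q(q + 1)(q + 2)(q + 3) = 0 at q ∈ {-3, -2, -1, 0}.
The Hessian is diagonal: diag(h_pp, h_qq). Second derivatives: h_pp(-2)=-360, h_pp(0)=216, h_pp(3)=-540; h_qq(-3)=180, h_qq(-2)=-60, h_qq(-1)=60, h_qq(0)=-180.
Local maxima occur where both diagonal entries negative: (-2, -2), (-2, 0), (3, -2), (3, 0). Count: 4.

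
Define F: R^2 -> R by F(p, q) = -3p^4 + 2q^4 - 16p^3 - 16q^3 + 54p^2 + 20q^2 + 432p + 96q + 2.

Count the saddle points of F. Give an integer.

5

F separates as a function of p plus a function of q, so ∇F=0 decouples.
∂F/∂p = -12(p - 3)(p + 3)(p + 4) = 0 at p ∈ {-4, -3, 3}; ∂F/∂q = 8(q - 4)(q - 3)(q + 1) = 0 at q ∈ {-1, 3, 4}.
The Hessian is diagonal: diag(F_pp, F_qq). Second derivatives: F_pp(-4)=-84, F_pp(-3)=72, F_pp(3)=-504; F_qq(-1)=160, F_qq(3)=-32, F_qq(4)=40.
Saddle points occur where the two diagonal entries have opposite signs: (-4, -1), (-4, 4), (-3, 3), (3, -1), (3, 4). Count: 5.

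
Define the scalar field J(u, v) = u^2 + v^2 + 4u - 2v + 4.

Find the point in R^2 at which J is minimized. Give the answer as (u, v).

(-2, 1)

J(u,v) separates as P(u) + Q(v) + 4, so its minimum is min P + min Q + 4.
P'(u) = 2u + 4 vanishes at u ∈ {-2}; Q'(v) = 2v - 2 vanishes at v ∈ {1}.
Local minima of P (where P''>0): P(-2)=-4. Local minima of Q: Q(1)=-1.
So the global minimum of J is P(-2) + Q(1) + 4 = -4 − 1 + 4 = -1, attained at (-2, 1).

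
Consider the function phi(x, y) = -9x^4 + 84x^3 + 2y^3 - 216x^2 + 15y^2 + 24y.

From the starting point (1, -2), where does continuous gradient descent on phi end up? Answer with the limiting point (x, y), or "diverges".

(3, -1)

phi is separable, so gradient descent decouples: x follows -∂phi/∂x, y follows -∂phi/∂y.
∂phi/∂x = -36x(x - 4)(x - 3); at x=1 this is -216, so x increases.
∂phi/∂y = 6(y + 1)(y + 4); at y=-2 this is -12, so y increases.
x converges to its nearest critical value 3 (a local min of the x-part); y converges to -1. The iterate converges to (3, -1).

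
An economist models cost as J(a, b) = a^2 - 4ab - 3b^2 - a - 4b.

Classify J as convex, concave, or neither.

J is quadratic, so its Hessian is the constant matrix H = [[2, -4], [-4, -6]].
det(H) = -28, tr(H) = -4.
det(H) < 0, so H is indefinite: neither convex nor concave.

neither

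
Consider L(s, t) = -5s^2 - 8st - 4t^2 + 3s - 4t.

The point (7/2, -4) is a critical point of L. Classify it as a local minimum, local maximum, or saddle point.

The Hessian of L is constant: H = [[-10, -8], [-8, -8]].
det(H) = (-10)·(-8) − (-8)² = 16.
det(H) > 0 and tr(H) = -18 < 0, so H is negative definite and the point is a local maximum.

local maximum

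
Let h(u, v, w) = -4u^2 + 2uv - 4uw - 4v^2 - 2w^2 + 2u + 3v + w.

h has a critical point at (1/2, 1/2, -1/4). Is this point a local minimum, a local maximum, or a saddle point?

local maximum

The Hessian is constant: H = [[-8, 2, -4], [2, -8, 0], [-4, 0, -4]].
Leading principal minors: Δ₁ = -8, Δ₂ = 60, Δ₃ = -112.
The minors alternate sign starting negative (−, +, −), so H is negative definite: a local maximum.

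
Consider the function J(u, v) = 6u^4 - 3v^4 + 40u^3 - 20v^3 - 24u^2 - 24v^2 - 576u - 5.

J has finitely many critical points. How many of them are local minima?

2

J separates as a function of u plus a function of v, so ∇J=0 decouples.
∂J/∂u = 24(u - 2)(u + 3)(u + 4) = 0 at u ∈ {-4, -3, 2}; ∂J/∂v = -12v(v + 1)(v + 4) = 0 at v ∈ {-4, -1, 0}.
The Hessian is diagonal: diag(J_uu, J_vv). Second derivatives: J_uu(-4)=144, J_uu(-3)=-120, J_uu(2)=720; J_vv(-4)=-144, J_vv(-1)=36, J_vv(0)=-48.
Local minima occur where both diagonal entries positive: (-4, -1), (2, -1). Count: 2.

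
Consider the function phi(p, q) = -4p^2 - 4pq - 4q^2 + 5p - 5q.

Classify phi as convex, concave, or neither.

phi is quadratic, so its Hessian is the constant matrix H = [[-8, -4], [-4, -8]].
det(H) = 48, tr(H) = -16.
det(H) > 0 and tr(H) < 0, so H is negative definite everywhere: concave.

concave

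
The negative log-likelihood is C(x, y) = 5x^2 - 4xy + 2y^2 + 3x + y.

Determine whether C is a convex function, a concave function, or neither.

C is quadratic, so its Hessian is the constant matrix H = [[10, -4], [-4, 4]].
det(H) = 24, tr(H) = 14.
det(H) > 0 and tr(H) > 0, so H is positive definite everywhere: convex.

convex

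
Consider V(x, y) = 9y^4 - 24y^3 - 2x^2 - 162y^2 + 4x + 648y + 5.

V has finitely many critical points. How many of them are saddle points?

2

V separates as a function of x plus a function of y, so ∇V=0 decouples.
∂V/∂x = -4(x - 1) = 0 at x ∈ {1}; ∂V/∂y = 36(y - 3)(y - 2)(y + 3) = 0 at y ∈ {-3, 2, 3}.
The Hessian is diagonal: diag(V_xx, V_yy). Second derivatives: V_xx(1)=-4; V_yy(-3)=1080, V_yy(2)=-180, V_yy(3)=216.
Saddle points occur where the two diagonal entries have opposite signs: (1, -3), (1, 3). Count: 2.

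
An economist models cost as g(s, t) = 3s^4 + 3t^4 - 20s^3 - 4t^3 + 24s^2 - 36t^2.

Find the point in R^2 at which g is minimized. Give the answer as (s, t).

g(s,t) separates as P(s) + Q(t), so its minimum is min P + min Q.
P'(s) = 12s(s - 4)(s - 1) vanishes at s ∈ {0, 1, 4}; Q'(t) = 12t(t - 3)(t + 2) vanishes at t ∈ {-2, 0, 3}.
Local minima of P (where P''>0): P(0)=0, P(4)=-128. Local minima of Q: Q(-2)=-64, Q(3)=-189.
So the global minimum of g is P(4) + Q(3) = -128 − 189 = -317, attained at (4, 3).

(4, 3)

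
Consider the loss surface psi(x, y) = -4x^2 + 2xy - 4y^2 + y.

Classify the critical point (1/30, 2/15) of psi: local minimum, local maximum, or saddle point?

The Hessian of psi is constant: H = [[-8, 2], [2, -8]].
det(H) = (-8)·(-8) − 2² = 60.
det(H) > 0 and tr(H) = -16 < 0, so H is negative definite and the point is a local maximum.

local maximum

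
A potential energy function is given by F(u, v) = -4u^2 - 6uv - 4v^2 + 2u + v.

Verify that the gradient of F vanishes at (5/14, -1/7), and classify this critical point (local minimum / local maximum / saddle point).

local maximum

∇F = (-8u - 6v + 2, -6u - 8v + 1); substituting (5/14, -1/7) gives ∇F = (0, 0), so (5/14, -1/7) is indeed a critical point.
The Hessian of F is constant: H = [[-8, -6], [-6, -8]].
det(H) = (-8)·(-8) − (-6)² = 28.
det(H) > 0 and tr(H) = -16 < 0, so H is negative definite and the point is a local maximum.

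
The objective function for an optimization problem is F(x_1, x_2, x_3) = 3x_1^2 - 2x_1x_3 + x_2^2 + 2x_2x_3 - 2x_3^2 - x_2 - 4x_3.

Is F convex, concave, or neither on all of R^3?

F is quadratic, so its Hessian is the constant matrix H = [[6, 0, -2], [0, 2, 2], [-2, 2, -4]].
Leading principal minors: 6, 12, -80.
Neither pattern holds ⇒ H is indefinite ⇒ neither convex nor concave.

neither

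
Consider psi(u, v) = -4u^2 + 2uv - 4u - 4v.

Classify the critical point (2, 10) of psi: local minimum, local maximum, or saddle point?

The Hessian of psi is constant: H = [[-8, 2], [2, 0]].
det(H) = (-8)·0 − 2² = -4.
Since det(H) < 0, H is indefinite and the critical point is a saddle point.

saddle point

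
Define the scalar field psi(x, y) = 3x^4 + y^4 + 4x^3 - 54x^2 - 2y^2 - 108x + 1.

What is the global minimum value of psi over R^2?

psi(x,y) separates as P(x) + Q(y) + 1, so its minimum is min P + min Q + 1.
P'(x) = 12(x - 3)(x + 1)(x + 3) vanishes at x ∈ {-3, -1, 3}; Q'(y) = 4y(y - 1)(y + 1) vanishes at y ∈ {-1, 0, 1}.
Local minima of P (where P''>0): P(-3)=-27, P(3)=-459. Local minima of Q: Q(-1)=-1, Q(1)=-1.
So the global minimum of psi is P(3) + Q(-1) + 1 = -459 − 1 + 1 = -459, attained at (3, -1).

-459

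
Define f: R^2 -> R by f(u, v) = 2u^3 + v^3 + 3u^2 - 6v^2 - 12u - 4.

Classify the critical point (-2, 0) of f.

local maximum

The mixed partial ∂²f/∂u∂v is 0, so the Hessian at any point is diag(f_uu, f_vv) = diag(6(2u + 1), 6(v - 2)).
At (-2, 0): H = diag(-18, -12).
Both eigenvalues are negative, so H is negative definite: a local maximum.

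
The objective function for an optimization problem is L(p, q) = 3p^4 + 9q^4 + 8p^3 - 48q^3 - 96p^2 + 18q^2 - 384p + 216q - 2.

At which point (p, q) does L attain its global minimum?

L(p,q) separates as A(p) + B(q) − 2, so its minimum is min A + min B − 2.
A'(p) = 12(p - 4)(p + 2)(p + 4) vanishes at p ∈ {-4, -2, 4}; B'(q) = 36(q - 3)(q - 2)(q + 1) vanishes at q ∈ {-1, 2, 3}.
Local minima of A (where A''>0): A(-4)=256, A(4)=-1792. Local minima of B: B(-1)=-141, B(3)=243.
So the global minimum of L is A(4) + B(-1) − 2 = -1792 − 141 − 2 = -1935, attained at (4, -1).

(4, -1)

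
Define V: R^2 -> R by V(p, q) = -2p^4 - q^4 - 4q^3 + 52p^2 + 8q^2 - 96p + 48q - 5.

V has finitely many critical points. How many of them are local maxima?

V separates as a function of p plus a function of q, so ∇V=0 decouples.
∂V/∂p = -8(p - 3)(p - 1)(p + 4) = 0 at p ∈ {-4, 1, 3}; ∂V/∂q = -4(q - 2)(q + 2)(q + 3) = 0 at q ∈ {-3, -2, 2}.
The Hessian is diagonal: diag(V_pp, V_qq). Second derivatives: V_pp(-4)=-280, V_pp(1)=80, V_pp(3)=-112; V_qq(-3)=-20, V_qq(-2)=16, V_qq(2)=-80.
Local maxima occur where both diagonal entries negative: (-4, -3), (-4, 2), (3, -3), (3, 2). Count: 4.

4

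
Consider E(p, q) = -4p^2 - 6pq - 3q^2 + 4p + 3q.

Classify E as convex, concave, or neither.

E is quadratic, so its Hessian is the constant matrix H = [[-8, -6], [-6, -6]].
det(H) = 12, tr(H) = -14.
det(H) > 0 and tr(H) < 0, so H is negative definite everywhere: concave.

concave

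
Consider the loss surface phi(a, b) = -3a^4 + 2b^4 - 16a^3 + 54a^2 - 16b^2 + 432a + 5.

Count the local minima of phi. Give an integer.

phi separates as a function of a plus a function of b, so ∇phi=0 decouples.
∂phi/∂a = -12(a - 3)(a + 3)(a + 4) = 0 at a ∈ {-4, -3, 3}; ∂phi/∂b = 8b(b - 2)(b + 2) = 0 at b ∈ {-2, 0, 2}.
The Hessian is diagonal: diag(phi_aa, phi_bb). Second derivatives: phi_aa(-4)=-84, phi_aa(-3)=72, phi_aa(3)=-504; phi_bb(-2)=64, phi_bb(0)=-32, phi_bb(2)=64.
Local minima occur where both diagonal entries positive: (-3, -2), (-3, 2). Count: 2.

2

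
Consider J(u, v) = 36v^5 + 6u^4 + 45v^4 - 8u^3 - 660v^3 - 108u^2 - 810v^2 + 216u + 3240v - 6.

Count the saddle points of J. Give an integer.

J separates as a function of u plus a function of v, so ∇J=0 decouples.
∂J/∂u = 24(u - 3)(u - 1)(u + 3) = 0 at u ∈ {-3, 1, 3}; ∂J/∂v = 180(v - 3)(v - 1)(v + 2)(v + 3) = 0 at v ∈ {-3, -2, 1, 3}.
The Hessian is diagonal: diag(J_uu, J_vv). Second derivatives: J_uu(-3)=576, J_uu(1)=-192, J_uu(3)=288; J_vv(-3)=-4320, J_vv(-2)=2700, J_vv(1)=-4320, J_vv(3)=10800.
Saddle points occur where the two diagonal entries have opposite signs: (-3, -3), (-3, 1), (1, -2), (1, 3), (3, -3), (3, 1). Count: 6.

6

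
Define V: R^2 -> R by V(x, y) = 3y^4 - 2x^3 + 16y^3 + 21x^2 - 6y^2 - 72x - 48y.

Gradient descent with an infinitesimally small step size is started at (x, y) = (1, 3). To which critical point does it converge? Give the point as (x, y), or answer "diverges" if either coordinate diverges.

(3, 1)

V is separable, so gradient descent decouples: x follows -∂V/∂x, y follows -∂V/∂y.
∂V/∂x = -6(x - 4)(x - 3); at x=1 this is -36, so x increases.
∂V/∂y = 12(y - 1)(y + 1)(y + 4); at y=3 this is 672, so y decreases.
x converges to its nearest critical value 3 (a local min of the x-part); y converges to 1. The iterate converges to (3, 1).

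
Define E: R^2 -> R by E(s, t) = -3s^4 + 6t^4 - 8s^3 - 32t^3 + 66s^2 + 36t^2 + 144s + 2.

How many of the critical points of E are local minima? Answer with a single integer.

E separates as a function of s plus a function of t, so ∇E=0 decouples.
∂E/∂s = -12(s - 3)(s + 1)(s + 4) = 0 at s ∈ {-4, -1, 3}; ∂E/∂t = 24t(t - 3)(t - 1) = 0 at t ∈ {0, 1, 3}.
The Hessian is diagonal: diag(E_ss, E_tt). Second derivatives: E_ss(-4)=-252, E_ss(-1)=144, E_ss(3)=-336; E_tt(0)=72, E_tt(1)=-48, E_tt(3)=144.
Local minima occur where both diagonal entries positive: (-1, 0), (-1, 3). Count: 2.

2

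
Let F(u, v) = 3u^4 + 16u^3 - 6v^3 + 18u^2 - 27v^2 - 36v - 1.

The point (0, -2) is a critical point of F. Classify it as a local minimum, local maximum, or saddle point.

local minimum

The mixed partial ∂²F/∂u∂v is 0, so the Hessian at any point is diag(F_uu, F_vv) = diag(12(3u^2 + 8u + 3), -18(2v + 3)).
At (0, -2): H = diag(36, 18).
Both eigenvalues are positive, so H is positive definite: a local minimum.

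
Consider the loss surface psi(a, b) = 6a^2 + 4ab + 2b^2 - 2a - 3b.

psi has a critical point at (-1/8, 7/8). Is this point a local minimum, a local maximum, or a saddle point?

The Hessian of psi is constant: H = [[12, 4], [4, 4]].
det(H) = 12·4 − 4² = 32.
det(H) > 0 and tr(H) = 16 > 0, so H is positive definite and the point is a local minimum.

local minimum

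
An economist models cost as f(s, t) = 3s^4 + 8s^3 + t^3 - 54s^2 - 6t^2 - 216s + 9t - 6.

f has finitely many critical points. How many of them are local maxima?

1

f separates as a function of s plus a function of t, so ∇f=0 decouples.
∂f/∂s = 12(s - 3)(s + 2)(s + 3) = 0 at s ∈ {-3, -2, 3}; ∂f/∂t = 3(t - 3)(t - 1) = 0 at t ∈ {1, 3}.
The Hessian is diagonal: diag(f_ss, f_tt). Second derivatives: f_ss(-3)=72, f_ss(-2)=-60, f_ss(3)=360; f_tt(1)=-6, f_tt(3)=6.
Local maxima occur where both diagonal entries negative: (-2, 1). Count: 1.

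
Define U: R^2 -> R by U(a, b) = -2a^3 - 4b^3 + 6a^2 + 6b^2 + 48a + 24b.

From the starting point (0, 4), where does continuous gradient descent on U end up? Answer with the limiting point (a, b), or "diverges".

diverges

U is separable, so gradient descent decouples: a follows -∂U/∂a, b follows -∂U/∂b.
∂U/∂a = -6(a - 4)(a + 2); at a=0 this is 48, so a decreases.
∂U/∂b = -12(b - 2)(b + 1); at b=4 this is -120, so b increases.
The b-coordinate has no critical point in that direction and runs off to infinity.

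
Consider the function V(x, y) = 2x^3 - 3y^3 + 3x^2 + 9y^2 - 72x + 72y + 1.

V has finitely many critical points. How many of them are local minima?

1

V separates as a function of x plus a function of y, so ∇V=0 decouples.
∂V/∂x = 6(x - 3)(x + 4) = 0 at x ∈ {-4, 3}; ∂V/∂y = -9(y - 4)(y + 2) = 0 at y ∈ {-2, 4}.
The Hessian is diagonal: diag(V_xx, V_yy). Second derivatives: V_xx(-4)=-42, V_xx(3)=42; V_yy(-2)=54, V_yy(4)=-54.
Local minima occur where both diagonal entries positive: (3, -2). Count: 1.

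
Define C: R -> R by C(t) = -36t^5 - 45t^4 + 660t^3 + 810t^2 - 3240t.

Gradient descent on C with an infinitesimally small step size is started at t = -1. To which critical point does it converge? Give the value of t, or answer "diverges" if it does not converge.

1

C'(t) = -180(t - 3)(t - 1)(t + 2)(t + 3), so C'(-1) = -2880.
Gradient descent moves in the -C' direction, i.e. t is increasing.
The nearest critical point in that direction is t = 1, where C'' = 4320 > 0 (a local minimum). The iterate converges there.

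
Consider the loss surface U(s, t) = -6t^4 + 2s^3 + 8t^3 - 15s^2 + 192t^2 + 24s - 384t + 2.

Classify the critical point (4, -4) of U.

saddle point

The mixed partial ∂²U/∂s∂t is 0, so the Hessian at any point is diag(U_ss, U_tt) = diag(6(2s - 5), 24(-3t^2 + 2t + 16)).
At (4, -4): H = diag(18, -960).
The eigenvalues have opposite signs, so H is indefinite: a saddle point.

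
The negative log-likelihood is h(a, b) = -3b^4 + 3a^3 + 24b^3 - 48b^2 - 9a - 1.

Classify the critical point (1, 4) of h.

saddle point

The mixed partial ∂²h/∂a∂b is 0, so the Hessian at any point is diag(h_aa, h_bb) = diag(18a, 12(-3b^2 + 12b - 8)).
At (1, 4): H = diag(18, -96).
The eigenvalues have opposite signs, so H is indefinite: a saddle point.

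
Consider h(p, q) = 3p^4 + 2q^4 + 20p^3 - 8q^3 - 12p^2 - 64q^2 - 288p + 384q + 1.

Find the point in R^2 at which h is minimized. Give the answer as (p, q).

h(p,q) separates as A(p) + B(q) + 1, so its minimum is min A + min B + 1.
A'(p) = 12(p - 2)(p + 3)(p + 4) vanishes at p ∈ {-4, -3, 2}; B'(q) = 8(q - 4)(q - 3)(q + 4) vanishes at q ∈ {-4, 3, 4}.
Local minima of A (where A''>0): A(-4)=448, A(2)=-416. Local minima of B: B(-4)=-1536, B(4)=512.
So the global minimum of h is A(2) + B(-4) + 1 = -416 − 1536 + 1 = -1951, attained at (2, -4).

(2, -4)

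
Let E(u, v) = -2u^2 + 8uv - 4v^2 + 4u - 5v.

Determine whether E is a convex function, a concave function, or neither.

neither

E is quadratic, so its Hessian is the constant matrix H = [[-4, 8], [8, -8]].
det(H) = -32, tr(H) = -12.
det(H) < 0, so H is indefinite: neither convex nor concave.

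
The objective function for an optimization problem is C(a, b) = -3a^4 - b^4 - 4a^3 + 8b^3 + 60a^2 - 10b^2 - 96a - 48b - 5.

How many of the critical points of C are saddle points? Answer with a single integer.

4

C separates as a function of a plus a function of b, so ∇C=0 decouples.
∂C/∂a = -12(a - 2)(a - 1)(a + 4) = 0 at a ∈ {-4, 1, 2}; ∂C/∂b = -4(b - 4)(b - 3)(b + 1) = 0 at b ∈ {-1, 3, 4}.
The Hessian is diagonal: diag(C_aa, C_bb). Second derivatives: C_aa(-4)=-360, C_aa(1)=60, C_aa(2)=-72; C_bb(-1)=-80, C_bb(3)=16, C_bb(4)=-20.
Saddle points occur where the two diagonal entries have opposite signs: (-4, 3), (1, -1), (1, 4), (2, 3). Count: 4.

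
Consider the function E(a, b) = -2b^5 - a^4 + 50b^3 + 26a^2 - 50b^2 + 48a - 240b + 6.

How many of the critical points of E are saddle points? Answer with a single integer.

6

E separates as a function of a plus a function of b, so ∇E=0 decouples.
∂E/∂a = -4(a - 4)(a + 1)(a + 3) = 0 at a ∈ {-3, -1, 4}; ∂E/∂b = -10(b - 3)(b - 2)(b + 1)(b + 4) = 0 at b ∈ {-4, -1, 2, 3}.
The Hessian is diagonal: diag(E_aa, E_bb). Second derivatives: E_aa(-3)=-56, E_aa(-1)=40, E_aa(4)=-140; E_bb(-4)=1260, E_bb(-1)=-360, E_bb(2)=180, E_bb(3)=-280.
Saddle points occur where the two diagonal entries have opposite signs: (-3, -4), (-3, 2), (-1, -1), (-1, 3), (4, -4), (4, 2). Count: 6.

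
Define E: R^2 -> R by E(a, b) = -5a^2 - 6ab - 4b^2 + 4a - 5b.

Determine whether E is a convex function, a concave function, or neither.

E is quadratic, so its Hessian is the constant matrix H = [[-10, -6], [-6, -8]].
det(H) = 44, tr(H) = -18.
det(H) > 0 and tr(H) < 0, so H is negative definite everywhere: concave.

concave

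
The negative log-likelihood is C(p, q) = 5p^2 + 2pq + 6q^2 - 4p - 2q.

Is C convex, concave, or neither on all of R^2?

convex

C is quadratic, so its Hessian is the constant matrix H = [[10, 2], [2, 12]].
det(H) = 116, tr(H) = 22.
det(H) > 0 and tr(H) > 0, so H is positive definite everywhere: convex.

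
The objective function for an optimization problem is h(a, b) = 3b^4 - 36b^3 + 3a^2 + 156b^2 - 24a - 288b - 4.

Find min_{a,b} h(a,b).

h(a,b) separates as P(a) + Q(b) − 4, so its minimum is min P + min Q − 4.
P'(a) = 6a - 24 vanishes at a ∈ {4}; Q'(b) = 12(b - 4)(b - 3)(b - 2) vanishes at b ∈ {2, 3, 4}.
Local minima of P (where P''>0): P(4)=-48. Local minima of Q: Q(2)=-192, Q(4)=-192.
So the global minimum of h is P(4) + Q(2) − 4 = -48 − 192 − 4 = -244, attained at (4, 2).

-244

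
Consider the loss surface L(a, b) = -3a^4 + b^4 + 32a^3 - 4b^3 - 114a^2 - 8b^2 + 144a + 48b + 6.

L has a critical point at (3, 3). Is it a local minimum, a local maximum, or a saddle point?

The mixed partial ∂²L/∂a∂b is 0, so the Hessian at any point is diag(L_aa, L_bb) = diag(12(-3a^2 + 16a - 19), 4(3b^2 - 6b - 4)).
At (3, 3): H = diag(24, 20).
Both eigenvalues are positive, so H is positive definite: a local minimum.

local minimum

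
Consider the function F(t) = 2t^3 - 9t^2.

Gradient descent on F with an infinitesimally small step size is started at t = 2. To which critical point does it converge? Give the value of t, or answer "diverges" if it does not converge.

3

F'(t) = 6t(t - 3), so F'(2) = -12.
Gradient descent moves in the -F' direction, i.e. t is increasing.
The nearest critical point in that direction is t = 3, where F'' = 18 > 0 (a local minimum). The iterate converges there.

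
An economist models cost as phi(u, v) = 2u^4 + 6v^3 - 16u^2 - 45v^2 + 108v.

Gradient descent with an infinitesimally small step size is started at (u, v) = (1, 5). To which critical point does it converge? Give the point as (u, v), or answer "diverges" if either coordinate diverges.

phi is separable, so gradient descent decouples: u follows -∂phi/∂u, v follows -∂phi/∂v.
∂phi/∂u = 8u(u - 2)(u + 2); at u=1 this is -24, so u increases.
∂phi/∂v = 18(v - 3)(v - 2); at v=5 this is 108, so v decreases.
u converges to its nearest critical value 2 (a local min of the u-part); v converges to 3. The iterate converges to (2, 3).

(2, 3)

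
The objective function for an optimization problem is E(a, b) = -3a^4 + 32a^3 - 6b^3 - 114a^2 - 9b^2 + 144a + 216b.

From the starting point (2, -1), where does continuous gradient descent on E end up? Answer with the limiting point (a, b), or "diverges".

(3, -4)

E is separable, so gradient descent decouples: a follows -∂E/∂a, b follows -∂E/∂b.
∂E/∂a = -12(a - 4)(a - 3)(a - 1); at a=2 this is -24, so a increases.
∂E/∂b = -18(b - 3)(b + 4); at b=-1 this is 216, so b decreases.
a converges to its nearest critical value 3 (a local min of the a-part); b converges to -4. The iterate converges to (3, -4).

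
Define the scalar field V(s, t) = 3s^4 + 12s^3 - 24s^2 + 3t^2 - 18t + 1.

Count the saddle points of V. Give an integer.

V separates as a function of s plus a function of t, so ∇V=0 decouples.
∂V/∂s = 12s(s - 1)(s + 4) = 0 at s ∈ {-4, 0, 1}; ∂V/∂t = 6(t - 3) = 0 at t ∈ {3}.
The Hessian is diagonal: diag(V_ss, V_tt). Second derivatives: V_ss(-4)=240, V_ss(0)=-48, V_ss(1)=60; V_tt(3)=6.
Saddle points occur where the two diagonal entries have opposite signs: (0, 3). Count: 1.

1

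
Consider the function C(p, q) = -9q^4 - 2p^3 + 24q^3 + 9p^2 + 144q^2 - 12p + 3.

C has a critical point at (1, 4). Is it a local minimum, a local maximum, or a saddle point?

saddle point

The mixed partial ∂²C/∂p∂q is 0, so the Hessian at any point is diag(C_pp, C_qq) = diag(6(-2p + 3), 36(-3q^2 + 4q + 8)).
At (1, 4): H = diag(6, -864).
The eigenvalues have opposite signs, so H is indefinite: a saddle point.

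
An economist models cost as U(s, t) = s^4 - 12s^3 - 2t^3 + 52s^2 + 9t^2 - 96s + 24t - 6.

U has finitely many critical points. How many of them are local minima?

U separates as a function of s plus a function of t, so ∇U=0 decouples.
∂U/∂s = 4(s - 4)(s - 3)(s - 2) = 0 at s ∈ {2, 3, 4}; ∂U/∂t = -6(t - 4)(t + 1) = 0 at t ∈ {-1, 4}.
The Hessian is diagonal: diag(U_ss, U_tt). Second derivatives: U_ss(2)=8, U_ss(3)=-4, U_ss(4)=8; U_tt(-1)=30, U_tt(4)=-30.
Local minima occur where both diagonal entries positive: (2, -1), (4, -1). Count: 2.

2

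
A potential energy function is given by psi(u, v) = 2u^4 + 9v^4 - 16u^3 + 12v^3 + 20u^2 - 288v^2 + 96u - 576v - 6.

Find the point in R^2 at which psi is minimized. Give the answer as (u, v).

psi(u,v) separates as P(u) + Q(v) − 6, so its minimum is min P + min Q − 6.
P'(u) = 8(u - 4)(u - 3)(u + 1) vanishes at u ∈ {-1, 3, 4}; Q'(v) = 36(v - 4)(v + 1)(v + 4) vanishes at v ∈ {-4, -1, 4}.
Local minima of P (where P''>0): P(-1)=-58, P(4)=192. Local minima of Q: Q(-4)=-768, Q(4)=-3840.
So the global minimum of psi is P(-1) + Q(4) − 6 = -58 − 3840 − 6 = -3904, attained at (-1, 4).

(-1, 4)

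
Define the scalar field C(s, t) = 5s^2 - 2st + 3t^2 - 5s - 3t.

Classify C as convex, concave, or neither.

C is quadratic, so its Hessian is the constant matrix H = [[10, -2], [-2, 6]].
det(H) = 56, tr(H) = 16.
det(H) > 0 and tr(H) > 0, so H is positive definite everywhere: convex.

convex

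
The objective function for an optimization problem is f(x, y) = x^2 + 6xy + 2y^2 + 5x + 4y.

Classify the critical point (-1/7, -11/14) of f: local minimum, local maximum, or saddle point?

saddle point

The Hessian of f is constant: H = [[2, 6], [6, 4]].
det(H) = 2·4 − 6² = -28.
Since det(H) < 0, H is indefinite and the critical point is a saddle point.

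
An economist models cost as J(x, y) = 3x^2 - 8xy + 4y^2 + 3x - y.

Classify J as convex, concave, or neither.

J is quadratic, so its Hessian is the constant matrix H = [[6, -8], [-8, 8]].
det(H) = -16, tr(H) = 14.
det(H) < 0, so H is indefinite: neither convex nor concave.

neither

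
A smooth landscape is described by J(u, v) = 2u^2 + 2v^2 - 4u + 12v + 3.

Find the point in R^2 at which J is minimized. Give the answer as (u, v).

(1, -3)

J(u,v) separates as P(u) + Q(v) + 3, so its minimum is min P + min Q + 3.
P'(u) = 4u - 4 vanishes at u ∈ {1}; Q'(v) = 4v + 12 vanishes at v ∈ {-3}.
Local minima of P (where P''>0): P(1)=-2. Local minima of Q: Q(-3)=-18.
So the global minimum of J is P(1) + Q(-3) + 3 = -2 − 18 + 3 = -17, attained at (1, -3).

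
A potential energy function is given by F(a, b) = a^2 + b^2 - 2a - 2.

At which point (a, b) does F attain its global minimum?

F(a,b) separates as P(a) + Q(b) − 2, so its minimum is min P + min Q − 2.
P'(a) = 2a - 2 vanishes at a ∈ {1}; Q'(b) = 2b vanishes at b ∈ {0}.
Local minima of P (where P''>0): P(1)=-1. Local minima of Q: Q(0)=0.
So the global minimum of F is P(1) + Q(0) − 2 = -1 + 0 − 2 = -3, attained at (1, 0).

(1, 0)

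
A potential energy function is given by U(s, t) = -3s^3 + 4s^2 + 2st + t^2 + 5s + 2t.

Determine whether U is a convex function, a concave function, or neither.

neither

The term -3s^3 is cubic, so the Hessian is not constant.
∂²U/∂s² = -18s + 8, which takes both signs as s varies (negative for sufficiently large s). A diagonal entry of the Hessian changing sign means the Hessian is neither positive- nor negative-semidefinite on all of R^2.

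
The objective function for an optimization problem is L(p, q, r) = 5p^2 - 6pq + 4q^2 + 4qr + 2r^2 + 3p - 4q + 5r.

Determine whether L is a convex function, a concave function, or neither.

convex

L is quadratic, so its Hessian is the constant matrix H = [[10, -6, 0], [-6, 8, 4], [0, 4, 4]].
Leading principal minors: 10, 44, 16.
All positive ⇒ H ≻ 0 ⇒ convex.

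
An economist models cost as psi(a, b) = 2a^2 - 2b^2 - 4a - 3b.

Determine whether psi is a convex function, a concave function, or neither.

neither

psi is quadratic, so its Hessian is the constant matrix H = [[4, 0], [0, -4]].
det(H) = -16, tr(H) = 0.
det(H) < 0, so H is indefinite: neither convex nor concave.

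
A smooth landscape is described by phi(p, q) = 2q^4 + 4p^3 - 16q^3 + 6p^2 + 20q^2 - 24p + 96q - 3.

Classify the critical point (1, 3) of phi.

saddle point

The mixed partial ∂²phi/∂p∂q is 0, so the Hessian at any point is diag(phi_pp, phi_qq) = diag(12(2p + 1), 8(3q^2 - 12q + 5)).
At (1, 3): H = diag(36, -32).
The eigenvalues have opposite signs, so H is indefinite: a saddle point.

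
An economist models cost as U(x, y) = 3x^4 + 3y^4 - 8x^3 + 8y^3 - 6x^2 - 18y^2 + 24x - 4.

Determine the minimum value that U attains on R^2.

-158

U(x,y) separates as P(x) + Q(y) − 4, so its minimum is min P + min Q − 4.
P'(x) = 12(x - 2)(x - 1)(x + 1) vanishes at x ∈ {-1, 1, 2}; Q'(y) = 12y(y - 1)(y + 3) vanishes at y ∈ {-3, 0, 1}.
Local minima of P (where P''>0): P(-1)=-19, P(2)=8. Local minima of Q: Q(-3)=-135, Q(1)=-7.
So the global minimum of U is P(-1) + Q(-3) − 4 = -19 − 135 − 4 = -158, attained at (-1, -3).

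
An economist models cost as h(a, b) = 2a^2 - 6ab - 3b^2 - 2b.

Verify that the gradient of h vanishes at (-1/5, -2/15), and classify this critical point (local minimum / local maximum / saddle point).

saddle point

∇h = (4a - 6b, -6a - 6b - 2); substituting (-1/5, -2/15) gives ∇h = (0, 0), so (-1/5, -2/15) is indeed a critical point.
The Hessian of h is constant: H = [[4, -6], [-6, -6]].
det(H) = 4·(-6) − (-6)² = -60.
Since det(H) < 0, H is indefinite and the critical point is a saddle point.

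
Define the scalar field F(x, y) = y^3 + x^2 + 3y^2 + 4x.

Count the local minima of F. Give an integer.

1

F separates as a function of x plus a function of y, so ∇F=0 decouples.
∂F/∂x = 2(x + 2) = 0 at x ∈ {-2}; ∂F/∂y = 3y(y + 2) = 0 at y ∈ {-2, 0}.
The Hessian is diagonal: diag(F_xx, F_yy). Second derivatives: F_xx(-2)=2; F_yy(-2)=-6, F_yy(0)=6.
Local minima occur where both diagonal entries positive: (-2, 0). Count: 1.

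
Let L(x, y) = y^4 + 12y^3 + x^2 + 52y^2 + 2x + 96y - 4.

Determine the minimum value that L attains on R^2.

-69

L(x,y) separates as P(x) + Q(y) − 4, so its minimum is min P + min Q − 4.
P'(x) = 2x + 2 vanishes at x ∈ {-1}; Q'(y) = 4(y + 2)(y + 3)(y + 4) vanishes at y ∈ {-4, -3, -2}.
Local minima of P (where P''>0): P(-1)=-1. Local minima of Q: Q(-4)=-64, Q(-2)=-64.
So the global minimum of L is P(-1) + Q(-4) − 4 = -1 − 64 − 4 = -69, attained at (-1, -4).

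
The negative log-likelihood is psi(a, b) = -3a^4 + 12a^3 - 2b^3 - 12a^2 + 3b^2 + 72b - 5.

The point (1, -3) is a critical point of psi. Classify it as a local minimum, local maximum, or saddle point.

local minimum

The mixed partial ∂²psi/∂a∂b is 0, so the Hessian at any point is diag(psi_aa, psi_bb) = diag(12(-3a^2 + 6a - 2), 6(-2b + 1)).
At (1, -3): H = diag(12, 42).
Both eigenvalues are positive, so H is positive definite: a local minimum.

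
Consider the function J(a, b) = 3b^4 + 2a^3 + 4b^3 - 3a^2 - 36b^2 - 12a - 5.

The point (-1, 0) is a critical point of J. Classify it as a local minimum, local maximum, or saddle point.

The mixed partial ∂²J/∂a∂b is 0, so the Hessian at any point is diag(J_aa, J_bb) = diag(6(2a - 1), 12(3b^2 + 2b - 6)).
At (-1, 0): H = diag(-18, -72).
Both eigenvalues are negative, so H is negative definite: a local maximum.

local maximum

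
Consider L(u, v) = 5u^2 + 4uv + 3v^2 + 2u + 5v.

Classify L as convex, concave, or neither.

convex

L is quadratic, so its Hessian is the constant matrix H = [[10, 4], [4, 6]].
det(H) = 44, tr(H) = 16.
det(H) > 0 and tr(H) > 0, so H is positive definite everywhere: convex.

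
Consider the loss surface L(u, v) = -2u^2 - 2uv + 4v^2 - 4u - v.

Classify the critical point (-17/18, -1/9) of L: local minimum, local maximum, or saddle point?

The Hessian of L is constant: H = [[-4, -2], [-2, 8]].
det(H) = (-4)·8 − (-2)² = -36.
Since det(H) < 0, H is indefinite and the critical point is a saddle point.

saddle point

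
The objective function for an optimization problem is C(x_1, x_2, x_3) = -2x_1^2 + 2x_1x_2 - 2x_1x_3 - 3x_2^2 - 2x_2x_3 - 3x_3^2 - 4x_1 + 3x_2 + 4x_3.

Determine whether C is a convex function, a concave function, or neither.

concave

C is quadratic, so its Hessian is the constant matrix H = [[-4, 2, -2], [2, -6, -2], [-2, -2, -6]].
Leading principal minors: -4, 20, -64.
Signs alternate −, +, − ⇒ H ≺ 0 ⇒ concave.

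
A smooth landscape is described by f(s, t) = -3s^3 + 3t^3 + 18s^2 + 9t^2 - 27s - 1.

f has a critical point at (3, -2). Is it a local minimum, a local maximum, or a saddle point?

local maximum

The mixed partial ∂²f/∂s∂t is 0, so the Hessian at any point is diag(f_ss, f_tt) = diag(18(-s + 2), 18(t + 1)).
At (3, -2): H = diag(-18, -18).
Both eigenvalues are negative, so H is negative definite: a local maximum.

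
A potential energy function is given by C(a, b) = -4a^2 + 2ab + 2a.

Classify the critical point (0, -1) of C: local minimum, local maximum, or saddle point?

The Hessian of C is constant: H = [[-8, 2], [2, 0]].
det(H) = (-8)·0 − 2² = -4.
Since det(H) < 0, H is indefinite and the critical point is a saddle point.

saddle point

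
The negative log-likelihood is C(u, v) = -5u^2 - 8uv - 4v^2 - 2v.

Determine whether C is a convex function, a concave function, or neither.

C is quadratic, so its Hessian is the constant matrix H = [[-10, -8], [-8, -8]].
det(H) = 16, tr(H) = -18.
det(H) > 0 and tr(H) < 0, so H is negative definite everywhere: concave.

concave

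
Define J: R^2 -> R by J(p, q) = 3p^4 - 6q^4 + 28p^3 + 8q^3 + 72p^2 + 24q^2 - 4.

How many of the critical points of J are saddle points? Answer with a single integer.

5

J separates as a function of p plus a function of q, so ∇J=0 decouples.
∂J/∂p = 12p(p + 3)(p + 4) = 0 at p ∈ {-4, -3, 0}; ∂J/∂q = -24q(q - 2)(q + 1) = 0 at q ∈ {-1, 0, 2}.
The Hessian is diagonal: diag(J_pp, J_qq). Second derivatives: J_pp(-4)=48, J_pp(-3)=-36, J_pp(0)=144; J_qq(-1)=-72, J_qq(0)=48, J_qq(2)=-144.
Saddle points occur where the two diagonal entries have opposite signs: (-4, -1), (-4, 2), (-3, 0), (0, -1), (0, 2). Count: 5.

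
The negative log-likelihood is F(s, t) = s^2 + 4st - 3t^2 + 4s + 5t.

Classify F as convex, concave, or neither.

F is quadratic, so its Hessian is the constant matrix H = [[2, 4], [4, -6]].
det(H) = -28, tr(H) = -4.
det(H) < 0, so H is indefinite: neither convex nor concave.

neither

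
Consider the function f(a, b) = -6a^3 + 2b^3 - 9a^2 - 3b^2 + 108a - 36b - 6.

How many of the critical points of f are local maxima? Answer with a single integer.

f separates as a function of a plus a function of b, so ∇f=0 decouples.
∂f/∂a = -18(a - 2)(a + 3) = 0 at a ∈ {-3, 2}; ∂f/∂b = 6(b - 3)(b + 2) = 0 at b ∈ {-2, 3}.
The Hessian is diagonal: diag(f_aa, f_bb). Second derivatives: f_aa(-3)=90, f_aa(2)=-90; f_bb(-2)=-30, f_bb(3)=30.
Local maxima occur where both diagonal entries negative: (2, -2). Count: 1.

1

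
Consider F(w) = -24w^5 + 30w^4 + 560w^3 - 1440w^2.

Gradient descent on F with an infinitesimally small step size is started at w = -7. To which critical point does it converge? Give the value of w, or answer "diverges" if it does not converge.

-4

F'(w) = -120w(w - 3)(w - 2)(w + 4), so F'(-7) = -226800.
Gradient descent moves in the -F' direction, i.e. w is increasing.
The nearest critical point in that direction is w = -4, where F'' = 20160 > 0 (a local minimum). The iterate converges there.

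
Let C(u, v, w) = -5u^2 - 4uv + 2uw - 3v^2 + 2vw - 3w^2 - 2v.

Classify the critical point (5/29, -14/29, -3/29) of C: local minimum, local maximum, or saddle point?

The Hessian is constant: H = [[-10, -4, 2], [-4, -6, 2], [2, 2, -6]].
Leading principal minors: Δ₁ = -10, Δ₂ = 44, Δ₃ = -232.
The minors alternate sign starting negative (−, +, −), so H is negative definite: a local maximum.

local maximum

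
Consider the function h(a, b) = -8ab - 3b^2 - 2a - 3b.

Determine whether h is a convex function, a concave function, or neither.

neither

h is quadratic, so its Hessian is the constant matrix H = [[0, -8], [-8, -6]].
det(H) = -64, tr(H) = -6.
det(H) < 0, so H is indefinite: neither convex nor concave.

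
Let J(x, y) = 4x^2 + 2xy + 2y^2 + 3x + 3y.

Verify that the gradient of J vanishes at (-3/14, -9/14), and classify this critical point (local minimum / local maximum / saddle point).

local minimum

∇J = (8x + 2y + 3, 2x + 4y + 3); substituting (-3/14, -9/14) gives ∇J = (0, 0), so (-3/14, -9/14) is indeed a critical point.
The Hessian of J is constant: H = [[8, 2], [2, 4]].
det(H) = 8·4 − 2² = 28.
det(H) > 0 and tr(H) = 12 > 0, so H is positive definite and the point is a local minimum.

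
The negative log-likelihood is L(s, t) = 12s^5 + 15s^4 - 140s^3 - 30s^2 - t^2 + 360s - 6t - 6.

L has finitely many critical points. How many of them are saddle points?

2

L separates as a function of s plus a function of t, so ∇L=0 decouples.
∂L/∂s = 60(s - 2)(s - 1)(s + 1)(s + 3) = 0 at s ∈ {-3, -1, 1, 2}; ∂L/∂t = -2(t + 3) = 0 at t ∈ {-3}.
The Hessian is diagonal: diag(L_ss, L_tt). Second derivatives: L_ss(-3)=-2400, L_ss(-1)=720, L_ss(1)=-480, L_ss(2)=900; L_tt(-3)=-2.
Saddle points occur where the two diagonal entries have opposite signs: (-1, -3), (2, -3). Count: 2.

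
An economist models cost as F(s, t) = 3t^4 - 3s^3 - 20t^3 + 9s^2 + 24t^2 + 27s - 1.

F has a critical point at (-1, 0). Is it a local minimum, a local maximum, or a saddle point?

The mixed partial ∂²F/∂s∂t is 0, so the Hessian at any point is diag(F_ss, F_tt) = diag(18(-s + 1), 12(3t^2 - 10t + 4)).
At (-1, 0): H = diag(36, 48).
Both eigenvalues are positive, so H is positive definite: a local minimum.

local minimum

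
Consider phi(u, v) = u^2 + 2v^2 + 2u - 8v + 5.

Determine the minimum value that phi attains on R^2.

phi(u,v) separates as P(u) + Q(v) + 5, so its minimum is min P + min Q + 5.
P'(u) = 2u + 2 vanishes at u ∈ {-1}; Q'(v) = 4v - 8 vanishes at v ∈ {2}.
Local minima of P (where P''>0): P(-1)=-1. Local minima of Q: Q(2)=-8.
So the global minimum of phi is P(-1) + Q(2) + 5 = -1 − 8 + 5 = -4, attained at (-1, 2).

-4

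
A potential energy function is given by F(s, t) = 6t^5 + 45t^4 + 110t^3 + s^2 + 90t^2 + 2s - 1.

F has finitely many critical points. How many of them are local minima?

2

F separates as a function of s plus a function of t, so ∇F=0 decouples.
∂F/∂s = 2(s + 1) = 0 at s ∈ {-1}; ∂F/∂t = 30t(t + 1)(t + 2)(t + 3) = 0 at t ∈ {-3, -2, -1, 0}.
The Hessian is diagonal: diag(F_ss, F_tt). Second derivatives: F_ss(-1)=2; F_tt(-3)=-180, F_tt(-2)=60, F_tt(-1)=-60, F_tt(0)=180.
Local minima occur where both diagonal entries positive: (-1, -2), (-1, 0). Count: 2.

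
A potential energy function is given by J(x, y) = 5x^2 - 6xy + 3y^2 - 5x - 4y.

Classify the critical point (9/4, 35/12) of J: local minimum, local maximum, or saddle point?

The Hessian of J is constant: H = [[10, -6], [-6, 6]].
det(H) = 10·6 − (-6)² = 24.
det(H) > 0 and tr(H) = 16 > 0, so H is positive definite and the point is a local minimum.

local minimum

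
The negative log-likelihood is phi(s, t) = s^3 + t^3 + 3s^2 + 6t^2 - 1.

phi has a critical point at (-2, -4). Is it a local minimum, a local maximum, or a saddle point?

local maximum

The mixed partial ∂²phi/∂s∂t is 0, so the Hessian at any point is diag(phi_ss, phi_tt) = diag(6(s + 1), 6(t + 2)).
At (-2, -4): H = diag(-6, -12).
Both eigenvalues are negative, so H is negative definite: a local maximum.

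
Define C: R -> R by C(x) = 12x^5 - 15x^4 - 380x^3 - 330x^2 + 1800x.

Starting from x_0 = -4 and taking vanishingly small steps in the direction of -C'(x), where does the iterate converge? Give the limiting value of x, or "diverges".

C'(x) = 60(x - 5)(x - 1)(x + 2)(x + 3), so C'(-4) = 5400.
Gradient descent moves in the -C' direction, i.e. x is decreasing.
There is no critical point below x=-4, and C' keeps the same sign, so the iterate runs off to −∞.

diverges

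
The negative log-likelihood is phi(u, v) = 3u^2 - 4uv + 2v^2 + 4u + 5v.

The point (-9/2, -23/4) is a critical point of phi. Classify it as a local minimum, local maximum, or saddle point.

The Hessian of phi is constant: H = [[6, -4], [-4, 4]].
det(H) = 6·4 − (-4)² = 8.
det(H) > 0 and tr(H) = 10 > 0, so H is positive definite and the point is a local minimum.

local minimum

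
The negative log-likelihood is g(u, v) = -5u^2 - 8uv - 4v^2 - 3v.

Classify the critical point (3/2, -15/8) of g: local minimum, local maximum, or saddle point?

local maximum

The Hessian of g is constant: H = [[-10, -8], [-8, -8]].
det(H) = (-10)·(-8) − (-8)² = 16.
det(H) > 0 and tr(H) = -18 < 0, so H is negative definite and the point is a local maximum.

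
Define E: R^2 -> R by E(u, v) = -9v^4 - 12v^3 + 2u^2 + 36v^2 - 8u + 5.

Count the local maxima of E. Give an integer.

E separates as a function of u plus a function of v, so ∇E=0 decouples.
∂E/∂u = 4(u - 2) = 0 at u ∈ {2}; ∂E/∂v = -36v(v - 1)(v + 2) = 0 at v ∈ {-2, 0, 1}.
The Hessian is diagonal: diag(E_uu, E_vv). Second derivatives: E_uu(2)=4; E_vv(-2)=-216, E_vv(0)=72, E_vv(1)=-108.
Local maxima occur where both diagonal entries negative: none. Count: 0.

0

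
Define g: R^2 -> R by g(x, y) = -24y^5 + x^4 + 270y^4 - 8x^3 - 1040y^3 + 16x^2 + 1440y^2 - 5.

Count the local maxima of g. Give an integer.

2

g separates as a function of x plus a function of y, so ∇g=0 decouples.
∂g/∂x = 4x(x - 4)(x - 2) = 0 at x ∈ {0, 2, 4}; ∂g/∂y = -120y(y - 4)(y - 3)(y - 2) = 0 at y ∈ {0, 2, 3, 4}.
The Hessian is diagonal: diag(g_xx, g_yy). Second derivatives: g_xx(0)=32, g_xx(2)=-16, g_xx(4)=32; g_yy(0)=2880, g_yy(2)=-480, g_yy(3)=360, g_yy(4)=-960.
Local maxima occur where both diagonal entries negative: (2, 2), (2, 4). Count: 2.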